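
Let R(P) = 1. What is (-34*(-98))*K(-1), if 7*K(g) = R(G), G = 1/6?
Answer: 476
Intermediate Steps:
G = ⅙ ≈ 0.16667
K(g) = ⅐ (K(g) = (⅐)*1 = ⅐)
(-34*(-98))*K(-1) = -34*(-98)*(⅐) = 3332*(⅐) = 476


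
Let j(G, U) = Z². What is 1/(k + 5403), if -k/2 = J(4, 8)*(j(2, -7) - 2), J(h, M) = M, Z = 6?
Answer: 1/4859 ≈ 0.00020580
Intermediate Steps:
j(G, U) = 36 (j(G, U) = 6² = 36)
k = -544 (k = -16*(36 - 2) = -16*34 = -2*272 = -544)
1/(k + 5403) = 1/(-544 + 5403) = 1/4859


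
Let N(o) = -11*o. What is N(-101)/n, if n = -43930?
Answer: -1111/43930 ≈ -0.025290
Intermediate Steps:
N(-101)/n = -11*(-101)/(-43930) = 1111*(-1/43930) = -1111/43930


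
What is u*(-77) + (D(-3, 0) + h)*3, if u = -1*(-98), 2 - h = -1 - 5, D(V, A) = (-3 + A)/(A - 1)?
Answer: -7513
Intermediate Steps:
D(V, A) = (-3 + A)/(-1 + A)
h = 8 (h = 2 - (-1 - 5) = 2 - 1*(-6) = 2 + 6 = 8)
u = 98
u*(-77) + (D(-3, 0) + h)*3 = 98*(-77) + ((-3 + 0)/(-1 + 0) + 8)*3 = -7546 + (-3/(-1) + 8)*3 = -7546 + (-1*(-3) + 8)*3 = -7546 + (3 + 8)*3 = -7546 + 11*3 = -7546 + 33 = -7513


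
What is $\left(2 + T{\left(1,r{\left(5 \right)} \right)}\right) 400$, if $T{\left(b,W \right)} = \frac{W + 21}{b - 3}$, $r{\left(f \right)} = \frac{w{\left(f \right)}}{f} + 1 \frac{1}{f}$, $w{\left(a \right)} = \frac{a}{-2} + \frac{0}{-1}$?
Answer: $-3340$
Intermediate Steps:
$w{\left(a \right)} = - \frac{a}{2}$ ($w{\left(a \right)} = a \left(- \frac{1}{2}\right) + 0 \left(-1\right) = - \frac{a}{2} + 0 = - \frac{a}{2}$)
$r{\left(f \right)} = - \frac{1}{2} + \frac{1}{f}$ ($r{\left(f \right)} = \frac{\left(- \frac{1}{2}\right) f}{f} + 1 \frac{1}{f} = - \frac{1}{2} + \frac{1}{f}$)
$T{\left(b,W \right)} = \frac{21 + W}{-3 + b}$
$\left(2 + T{\left(1,r{\left(5 \right)} \right)}\right) 400 = \left(2 + \frac{21 + \frac{2 - 5}{2 \cdot 5}}{-3 + 1}\right) 400 = \left(2 + \frac{21 + \frac{1}{2} \cdot \frac{1}{5} \left(2 - 5\right)}{-2}\right) 400 = \left(2 - \frac{21 + \frac{1}{2} \cdot \frac{1}{5} \left(-3\right)}{2}\right) 400 = \left(2 - \frac{21 - \frac{3}{10}}{2}\right) 400 = \left(2 - \frac{207}{20}\right) 400 = \left(- \frac{167}{20}\right) 400 = -3340$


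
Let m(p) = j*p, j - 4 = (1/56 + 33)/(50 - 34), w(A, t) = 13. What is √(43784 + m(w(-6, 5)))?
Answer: √550215302/112 ≈ 209.43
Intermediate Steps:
j = 5433/896 (j = 4 + (1/56 + 33)/(50 - 34) = 4 + (1/56 + 33)/16 = 4 + (1849/56)*(1/16) = 4 + 1849/896 = 5433/896 ≈ 6.0636)
m(p) = 5433*p/896
√(43784 + m(w(-6, 5))) = √(43784 + (5433/896)*13) = √(43784 + 70629/896) = √(39301093/896) = √550215302/112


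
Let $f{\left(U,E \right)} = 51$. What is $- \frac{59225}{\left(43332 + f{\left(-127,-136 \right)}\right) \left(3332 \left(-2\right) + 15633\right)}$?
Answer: $- \frac{59225}{389102127} \approx -0.00015221$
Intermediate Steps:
$- \frac{59225}{\left(43332 + f{\left(-127,-136 \right)}\right) \left(3332 \left(-2\right) + 15633\right)} = - \frac{59225}{\left(43332 + 51\right) \left(3332 \left(-2\right) + 15633\right)} = - \frac{59225}{43383 \left(-6664 + 15633\right)} = - \frac{59225}{43383 \cdot 8969} = - \frac{59225}{389102127}$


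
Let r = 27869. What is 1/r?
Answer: 1/27869 ≈ 3.5882e-5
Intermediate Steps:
1/r = 1/27869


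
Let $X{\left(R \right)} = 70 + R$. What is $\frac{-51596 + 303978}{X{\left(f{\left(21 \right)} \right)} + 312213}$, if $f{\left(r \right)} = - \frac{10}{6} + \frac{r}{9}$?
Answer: $\frac{757146}{936851} \approx 0.80818$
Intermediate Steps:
$f{\left(r \right)} = - \frac{5}{3} + \frac{r}{9}$ ($f{\left(r \right)} = \left(-10\right) \frac{1}{6} + r \frac{1}{9} = - \frac{5}{3} + \frac{r}{9}$)
$\frac{-51596 + 303978}{X{\left(f{\left(21 \right)} \right)} + 312213} = \frac{-51596 + 303978}{\left(70 + \left(- \frac{5}{3} + \frac{1}{9} \cdot 21\right)\right) + 312213} = \frac{252382}{\left(70 + \left(- \frac{5}{3} + \frac{7}{3}\right)\right) + 312213} = \frac{252382}{\left(70 + \frac{2}{3}\right) + 312213} = \frac{252382}{\frac{212}{3} + 312213} = \frac{252382}{\frac{936851}{3}} = 252382 \cdot \frac{3}{936851} = \frac{757146}{936851}$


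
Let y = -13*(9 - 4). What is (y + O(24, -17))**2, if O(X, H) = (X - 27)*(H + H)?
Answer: 1369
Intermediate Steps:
O(X, H) = 2*H*(-27 + X) (O(X, H) = (-27 + X)*(2*H) = 2*H*(-27 + X))
y = -65 (y = -13*5 = -65)
(y + O(24, -17))**2 = (-65 + 2*(-17)*(-27 + 24))**2 = (-65 + 2*(-17)*(-3))**2 = (-65 + 102)**2 = 37**2 = 1369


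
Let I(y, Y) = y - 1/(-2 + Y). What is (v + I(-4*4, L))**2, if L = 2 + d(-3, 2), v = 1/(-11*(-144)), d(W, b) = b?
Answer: 683038225/2509056 ≈ 272.23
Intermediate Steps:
v = 1/1584 (v = -1/11*(-1/144) = 1/1584 ≈ 0.00063131)
L = 4 (L = 2 + 2 = 4)
(v + I(-4*4, L))**2 = (1/1584 + (-1 - (-8)*4 + 4*(-4*4))/(-2 + 4))**2 = (1/1584 + (-1 - 2*(-16) + 4*(-16))/2)**2 = (1/1584 + (-1 + 32 - 64)/2)**2 = (1/1584 + (1/2)*(-33))**2 = (1/1584 - 33/2)**2 = (-26135/1584)**2 = 683038225/2509056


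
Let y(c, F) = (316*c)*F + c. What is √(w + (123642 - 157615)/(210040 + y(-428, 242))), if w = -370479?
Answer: I*√97952487090683263843/16260202 ≈ 608.67*I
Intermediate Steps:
y(c, F) = c + 316*F*c (y(c, F) = 316*F*c + c = c + 316*F*c)
√(w + (123642 - 157615)/(210040 + y(-428, 242))) = √(-370479 + (123642 - 157615)/(210040 - 428*(1 + 316*242))) = √(-370479 - 33973/(210040 - 428*(1 + 76472))) = √(-370479 - 33973/(210040 - 428*76473)) = √(-370479 - 33973/(210040 - 32730444)) = √(-370479 - 33973/(-32520404)) = √(-370479 - 33973*(-1/32520404)) = √(-370479 + 33973/32520404) = √(-12048126719543/32520404) = I*√97952487090683263843/16260202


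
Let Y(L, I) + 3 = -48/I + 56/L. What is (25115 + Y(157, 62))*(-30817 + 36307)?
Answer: 670977215280/4867 ≈ 1.3786e+8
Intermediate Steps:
Y(L, I) = -3 - 48/I + 56/L (Y(L, I) = -3 + (-48/I + 56/L) = -3 - 48/I + 56/L)
(25115 + Y(157, 62))*(-30817 + 36307) = (25115 + (-3 - 48/62 + 56/157))*(-30817 + 36307) = (25115 + (-3 - 48*1/62 + 56*(1/157)))*5490 = (25115 + (-3 - 24/31 + 56/157))*5490 = (25115 - 16633/4867)*5490 = (122218072/4867)*5490 = 670977215280/4867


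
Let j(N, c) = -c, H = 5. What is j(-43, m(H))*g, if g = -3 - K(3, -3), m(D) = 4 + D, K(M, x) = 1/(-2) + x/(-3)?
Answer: 63/2 ≈ 31.500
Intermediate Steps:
K(M, x) = -½ - x/3 (K(M, x) = 1*(-½) + x*(-⅓) = -½ - x/3)
g = -7/2 (g = -3 - (-½ - ⅓*(-3)) = -3 - (-½ + 1) = -3 - 1*½ = -3 - ½ = -7/2 ≈ -3.5000)
j(-43, m(H))*g = -(4 + 5)*(-7/2) = -1*9*(-7/2) = -9*(-7/2) = 63/2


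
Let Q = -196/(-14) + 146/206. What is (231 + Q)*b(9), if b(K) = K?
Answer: 227772/103 ≈ 2211.4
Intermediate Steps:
Q = 1515/103 (Q = -196*(-1/14) + 146*(1/206) = 14 + 73/103 = 1515/103 ≈ 14.709)
(231 + Q)*b(9) = (231 + 1515/103)*9 = (25308/103)*9 = 227772/103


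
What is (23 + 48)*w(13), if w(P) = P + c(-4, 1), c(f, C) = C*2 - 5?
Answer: 710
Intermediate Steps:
c(f, C) = -5 + 2*C (c(f, C) = 2*C - 5 = -5 + 2*C)
w(P) = -3 + P (w(P) = P + (-5 + 2*1) = P + (-5 + 2) = P - 3 = -3 + P)
(23 + 48)*w(13) = (23 + 48)*(-3 + 13) = 71*10 = 710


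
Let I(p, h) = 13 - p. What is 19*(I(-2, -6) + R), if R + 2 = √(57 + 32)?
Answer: 247 + 19*√89 ≈ 426.25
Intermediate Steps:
R = -2 + √89 (R = -2 + √(57 + 32) = -2 + √89 ≈ 7.4340)
19*(I(-2, -6) + R) = 19*((13 - 1*(-2)) + (-2 + √89)) = 19*((13 + 2) + (-2 + √89)) = 19*(15 + (-2 + √89)) = 19*(13 + √89) = 247 + 19*√89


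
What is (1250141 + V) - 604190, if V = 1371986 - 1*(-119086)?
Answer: 2137023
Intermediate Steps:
V = 1491072 (V = 1371986 + 119086 = 1491072)
(1250141 + V) - 604190 = (1250141 + 1491072) - 604190 = 2741213 - 604190 = 2137023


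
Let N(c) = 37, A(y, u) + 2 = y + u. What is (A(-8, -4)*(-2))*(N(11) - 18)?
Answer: 532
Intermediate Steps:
A(y, u) = -2 + u + y (A(y, u) = -2 + (y + u) = -2 + (u + y) = -2 + u + y)
(A(-8, -4)*(-2))*(N(11) - 18) = ((-2 - 4 - 8)*(-2))*(37 - 18) = -14*(-2)*19 = 28*19 = 532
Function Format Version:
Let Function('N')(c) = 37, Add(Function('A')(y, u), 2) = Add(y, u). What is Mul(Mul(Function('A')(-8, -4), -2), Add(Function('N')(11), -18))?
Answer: 532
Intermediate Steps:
Function('A')(y, u) = Add(-2, u, y) (Function('A')(y, u) = Add(-2, Add(y, u)) = Add(-2, Add(u, y)) = Add(-2, u, y))
Mul(Mul(Function('A')(-8, -4), -2), Add(Function('N')(11), -18)) = Mul(Mul(Add(-2, -4, -8), -2), Add(37, -18)) = Mul(Mul(-14, -2), 19) = Mul(28, 19) = 532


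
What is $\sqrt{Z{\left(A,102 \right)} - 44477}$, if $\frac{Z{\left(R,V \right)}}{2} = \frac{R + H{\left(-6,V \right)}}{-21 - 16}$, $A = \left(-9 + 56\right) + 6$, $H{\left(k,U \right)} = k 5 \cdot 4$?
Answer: $\frac{9 i \sqrt{751655}}{37} \approx 210.89 i$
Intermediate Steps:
$H{\left(k,U \right)} = 20 k$ ($H{\left(k,U \right)} = 5 k 4 = 20 k$)
$A = 53$ ($A = 47 + 6 = 53$)
$Z{\left(R,V \right)} = \frac{240}{37} - \frac{2 R}{37}$ ($Z{\left(R,V \right)} = 2 \frac{R + 20 \left(-6\right)}{-21 - 16} = 2 \frac{R - 120}{-37} = 2 \left(-120 + R\right) \left(- \frac{1}{37}\right) = 2 \left(\frac{120}{37} - \frac{R}{37}\right) = \frac{240}{37} - \frac{2 R}{37}$)
$\sqrt{Z{\left(A,102 \right)} - 44477} = \sqrt{\left(\frac{240}{37} - \frac{106}{37}\right) - 44477} = \sqrt{\frac{134}{37} - 44477} = \sqrt{- \frac{1645515}{37}} = \frac{9 i \sqrt{751655}}{37}$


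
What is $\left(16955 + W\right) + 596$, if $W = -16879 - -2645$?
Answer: $3317$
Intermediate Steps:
$W = -14234$ ($W = -16879 + 2645 = -14234$)
$\left(16955 + W\right) + 596 = \left(16955 - 14234\right) + 596 = 2721 + 596 = 3317$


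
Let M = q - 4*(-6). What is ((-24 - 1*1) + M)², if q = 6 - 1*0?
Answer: 25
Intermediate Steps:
q = 6 (q = 6 + 0 = 6)
M = 30 (M = 6 - 4*(-6) = 6 + 24 = 30)
((-24 - 1*1) + M)² = ((-24 - 1*1) + 30)² = ((-24 - 1) + 30)² = (-25 + 30)² = 5² = 25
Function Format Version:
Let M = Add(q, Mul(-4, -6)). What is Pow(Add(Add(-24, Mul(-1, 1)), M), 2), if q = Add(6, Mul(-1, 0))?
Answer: 25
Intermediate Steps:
q = 6 (q = Add(6, 0) = 6)
M = 30 (M = Add(6, Mul(-4, -6)) = Add(6, 24) = 30)
Pow(Add(Add(-24, Mul(-1, 1)), M), 2) = Pow(Add(Add(-24, Mul(-1, 1)), 30), 2) = Pow(Add(Add(-24, -1), 30), 2) = Pow(Add(-25, 30), 2) = Pow(5, 2) = 25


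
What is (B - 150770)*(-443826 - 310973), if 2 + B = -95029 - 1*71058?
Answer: 239164856341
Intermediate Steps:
B = -166089 (B = -2 + (-95029 - 1*71058) = -2 + (-95029 - 71058) = -2 - 166087 = -166089)
(B - 150770)*(-443826 - 310973) = (-166089 - 150770)*(-443826 - 310973) = -316859*(-754799) = 239164856341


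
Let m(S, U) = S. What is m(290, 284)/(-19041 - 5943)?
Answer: -145/12492 ≈ -0.011607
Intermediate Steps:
m(290, 284)/(-19041 - 5943) = 290/(-19041 - 5943) = 290/(-24984) = 290*(-1/24984) = -145/12492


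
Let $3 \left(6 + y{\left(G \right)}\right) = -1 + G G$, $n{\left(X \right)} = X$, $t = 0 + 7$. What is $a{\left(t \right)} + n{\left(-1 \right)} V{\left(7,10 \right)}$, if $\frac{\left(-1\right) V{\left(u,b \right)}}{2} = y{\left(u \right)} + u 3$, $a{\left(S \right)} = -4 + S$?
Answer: $65$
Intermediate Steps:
$t = 7$
$y{\left(G \right)} = - \frac{19}{3} + \frac{G^{2}}{3}$ ($y{\left(G \right)} = -6 + \frac{-1 + G G}{3} = -6 + \frac{-1 + G^{2}}{3} = -6 + \left(- \frac{1}{3} + \frac{G^{2}}{3}\right) = - \frac{19}{3} + \frac{G^{2}}{3}$)
$V{\left(u,b \right)} = \frac{38}{3} - 6 u - \frac{2 u^{2}}{3}$ ($V{\left(u,b \right)} = - 2 \left(\left(- \frac{19}{3} + \frac{u^{2}}{3}\right) + u 3\right) = - 2 \left(\left(- \frac{19}{3} + \frac{u^{2}}{3}\right) + 3 u\right) = - 2 \left(- \frac{19}{3} + 3 u + \frac{u^{2}}{3}\right) = \frac{38}{3} - 6 u - \frac{2 u^{2}}{3}$)
$a{\left(t \right)} + n{\left(-1 \right)} V{\left(7,10 \right)} = \left(-4 + 7\right) - \left(\frac{38}{3} - 42 - \frac{2 \cdot 7^{2}}{3}\right) = 3 - \left(\frac{38}{3} - 42 - \frac{98}{3}\right) = 3 - -62 = 3 + 62 = 65$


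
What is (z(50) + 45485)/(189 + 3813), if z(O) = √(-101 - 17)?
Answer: 45485/4002 + I*√118/4002 ≈ 11.366 + 0.0027143*I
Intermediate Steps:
z(O) = I*√118 (z(O) = √(-118) = I*√118)
(z(50) + 45485)/(189 + 3813) = (I*√118 + 45485)/(189 + 3813) = (45485 + I*√118)/4002 = (45485 + I*√118)*(1/4002) = 45485/4002 + I*√118/4002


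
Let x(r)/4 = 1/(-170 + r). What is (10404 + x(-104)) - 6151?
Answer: 582659/137 ≈ 4253.0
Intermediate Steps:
x(r) = 4/(-170 + r)
(10404 + x(-104)) - 6151 = (10404 + 4/(-170 - 104)) - 6151 = (10404 + 4/(-274)) - 6151 = (10404 + 4*(-1/274)) - 6151 = (10404 - 2/137) - 6151 = 1425346/137 - 6151 = 582659/137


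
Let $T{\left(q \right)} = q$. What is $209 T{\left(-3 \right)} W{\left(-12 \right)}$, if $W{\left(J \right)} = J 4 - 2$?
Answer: $31350$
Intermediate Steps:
$W{\left(J \right)} = -2 + 4 J$ ($W{\left(J \right)} = 4 J - 2 = -2 + 4 J$)
$209 T{\left(-3 \right)} W{\left(-12 \right)} = 209 \left(-3\right) \left(-2 + 4 \left(-12\right)\right) = - 627 \left(-2 - 48\right) = \left(-627\right) \left(-50\right) = 31350$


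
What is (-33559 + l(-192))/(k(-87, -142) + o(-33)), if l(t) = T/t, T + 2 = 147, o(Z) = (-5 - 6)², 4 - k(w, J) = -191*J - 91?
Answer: 6443473/5165952 ≈ 1.2473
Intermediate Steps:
k(w, J) = 95 + 191*J (k(w, J) = 4 - (-191*J - 91) = 4 - (-91 - 191*J) = 4 + (91 + 191*J) = 95 + 191*J)
o(Z) = 121 (o(Z) = (-11)² = 121)
T = 145 (T = -2 + 147 = 145)
l(t) = 145/t
(-33559 + l(-192))/(k(-87, -142) + o(-33)) = (-33559 + 145/(-192))/((95 + 191*(-142)) + 121) = (-33559 + 145*(-1/192))/((95 - 27122) + 121) = (-33559 - 145/192)/(-27027 + 121) = -6443473/192/(-26906) = -6443473/192*(-1/26906) = 6443473/5165952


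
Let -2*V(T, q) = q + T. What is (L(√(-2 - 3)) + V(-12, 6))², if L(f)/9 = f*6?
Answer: -14571 + 324*I*√5 ≈ -14571.0 + 724.49*I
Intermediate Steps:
V(T, q) = -T/2 - q/2 (V(T, q) = -(q + T)/2 = -(T + q)/2 = -T/2 - q/2)
L(f) = 54*f (L(f) = 9*(f*6) = 9*(6*f) = 54*f)
(L(√(-2 - 3)) + V(-12, 6))² = (54*√(-2 - 3) + (-½*(-12) - ½*6))² = (54*√(-5) + (6 - 3))² = (54*(I*√5) + 3)² = (54*I*√5 + 3)² = (3 + 54*I*√5)²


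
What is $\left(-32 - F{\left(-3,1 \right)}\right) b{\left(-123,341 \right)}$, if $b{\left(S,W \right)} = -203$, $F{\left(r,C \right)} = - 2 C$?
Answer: $6090$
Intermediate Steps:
$\left(-32 - F{\left(-3,1 \right)}\right) b{\left(-123,341 \right)} = \left(-32 - \left(-2\right) 1\right) \left(-203\right) = \left(-32 - -2\right) \left(-203\right) = \left(-32 + 2\right) \left(-203\right) = \left(-30\right) \left(-203\right) = 6090$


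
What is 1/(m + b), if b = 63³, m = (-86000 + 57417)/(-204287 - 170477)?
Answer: 374764/93708642491 ≈ 3.9992e-6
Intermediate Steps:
m = 28583/374764 (m = -28583/(-374764) = -28583*(-1/374764) = 28583/374764 ≈ 0.076269)
b = 250047
1/(m + b) = 1/(28583/374764 + 250047) = 1/(93708642491/374764) = 374764/93708642491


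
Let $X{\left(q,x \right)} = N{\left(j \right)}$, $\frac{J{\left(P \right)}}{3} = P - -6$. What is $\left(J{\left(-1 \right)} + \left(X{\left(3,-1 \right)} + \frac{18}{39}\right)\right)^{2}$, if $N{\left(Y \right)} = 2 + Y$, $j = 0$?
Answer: $\frac{51529}{169} \approx 304.91$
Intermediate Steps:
$J{\left(P \right)} = 18 + 3 P$ ($J{\left(P \right)} = 3 \left(P - -6\right) = 3 \left(P + 6\right) = 3 \left(6 + P\right) = 18 + 3 P$)
$X{\left(q,x \right)} = 2$ ($X{\left(q,x \right)} = 2 + 0 = 2$)
$\left(J{\left(-1 \right)} + \left(X{\left(3,-1 \right)} + \frac{18}{39}\right)\right)^{2} = \left(\left(18 + 3 \left(-1\right)\right) + \left(2 + \frac{18}{39}\right)\right)^{2} = \left(\left(18 - 3\right) + \left(2 + 18 \cdot \frac{1}{39}\right)\right)^{2} = \left(15 + \left(2 + \frac{6}{13}\right)\right)^{2} = \left(15 + \frac{32}{13}\right)^{2} = \left(\frac{227}{13}\right)^{2} = \frac{51529}{169}$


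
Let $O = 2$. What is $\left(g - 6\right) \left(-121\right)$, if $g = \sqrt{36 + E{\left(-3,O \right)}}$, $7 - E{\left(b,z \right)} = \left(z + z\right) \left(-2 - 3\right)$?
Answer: $726 - 363 \sqrt{7} \approx -234.41$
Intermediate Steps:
$E{\left(b,z \right)} = 7 + 10 z$ ($E{\left(b,z \right)} = 7 - \left(z + z\right) \left(-2 - 3\right) = 7 - 2 z \left(-5\right) = 7 - - 10 z = 7 + 10 z$)
$g = 3 \sqrt{7}$ ($g = \sqrt{36 + \left(7 + 10 \cdot 2\right)} = \sqrt{36 + \left(7 + 20\right)} = \sqrt{36 + 27} = \sqrt{63} = 3 \sqrt{7} \approx 7.9373$)
$\left(g - 6\right) \left(-121\right) = \left(3 \sqrt{7} - 6\right) \left(-121\right) = \left(-6 + 3 \sqrt{7}\right) \left(-121\right) = 726 - 363 \sqrt{7}$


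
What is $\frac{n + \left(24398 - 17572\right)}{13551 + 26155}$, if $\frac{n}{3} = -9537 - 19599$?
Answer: $- \frac{40291}{19853} \approx -2.0295$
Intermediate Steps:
$n = -87408$ ($n = 3 \left(-9537 - 19599\right) = 3 \left(-29136\right) = -87408$)
$\frac{n + \left(24398 - 17572\right)}{13551 + 26155} = \frac{-87408 + \left(24398 - 17572\right)}{13551 + 26155} = \frac{-87408 + 6826}{39706} = \left(-80582\right) \frac{1}{39706} = - \frac{40291}{19853}$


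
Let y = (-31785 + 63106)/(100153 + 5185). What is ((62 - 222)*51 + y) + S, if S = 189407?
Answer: 19092227807/105338 ≈ 1.8125e+5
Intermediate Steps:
y = 31321/105338 ≈ 0.29734
((62 - 222)*51 + y) + S = ((62 - 222)*51 + 31321/105338) + 189407 = (-160*51 + 31321/105338) + 189407 = (-8160 + 31321/105338) + 189407 = -859526759/105338 + 189407 = 19092227807/105338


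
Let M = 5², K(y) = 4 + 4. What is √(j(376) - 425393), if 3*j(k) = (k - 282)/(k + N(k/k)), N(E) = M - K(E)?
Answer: I*√65701511143/393 ≈ 652.22*I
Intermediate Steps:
K(y) = 8
M = 25
N(E) = 17 (N(E) = 25 - 1*8 = 25 - 8 = 17)
j(k) = (-282 + k)/(3*(17 + k)) (j(k) = ((k - 282)/(k + 17))/3 = ((-282 + k)/(17 + k))/3 = (-282 + k)/(3*(17 + k)))
√(j(376) - 425393) = √((-282 + 376)/(3*(17 + 376)) - 425393) = √((⅓)*94/393 - 425393) = √((⅓)*(1/393)*94 - 425393) = √(94/1179 - 425393) = √(-501538253/1179) = I*√65701511143/393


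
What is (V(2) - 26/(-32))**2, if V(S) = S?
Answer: 2025/256 ≈ 7.9102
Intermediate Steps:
(V(2) - 26/(-32))**2 = (2 - 26/(-32))**2 = (2 - 26*(-1/32))**2 = (2 + 13/16)**2 = (45/16)**2 = 2025/256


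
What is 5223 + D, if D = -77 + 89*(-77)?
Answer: -1707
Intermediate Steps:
D = -6930 (D = -77 - 6853 = -6930)
5223 + D = 5223 - 6930 = -1707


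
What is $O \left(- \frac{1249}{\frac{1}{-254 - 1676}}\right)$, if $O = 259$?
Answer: $624337630$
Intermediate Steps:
$O \left(- \frac{1249}{\frac{1}{-254 - 1676}}\right) = 259 \left(- \frac{1249}{\frac{1}{-254 - 1676}}\right) = 259 \left(- \frac{1249}{\frac{1}{-1930}}\right) = 259 \left(- \frac{1249}{- \frac{1}{1930}}\right) = 259 \left(\left(-1249\right) \left(-1930\right)\right) = 259 \cdot 2410570 = 624337630$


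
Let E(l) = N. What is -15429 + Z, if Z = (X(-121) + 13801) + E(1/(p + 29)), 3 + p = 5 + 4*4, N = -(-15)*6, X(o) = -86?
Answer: -1624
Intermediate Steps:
N = 90 (N = -15*(-6) = 90)
p = 18 (p = -3 + (5 + 4*4) = -3 + (5 + 16) = -3 + 21 = 18)
E(l) = 90
Z = 13805 (Z = (-86 + 13801) + 90 = 13715 + 90 = 13805)
-15429 + Z = -15429 + 13805 = -1624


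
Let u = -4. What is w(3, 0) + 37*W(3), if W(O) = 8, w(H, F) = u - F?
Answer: 292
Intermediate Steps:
w(H, F) = -4 - F
w(3, 0) + 37*W(3) = (-4 - 1*0) + 37*8 = (-4 + 0) + 296 = -4 + 296 = 292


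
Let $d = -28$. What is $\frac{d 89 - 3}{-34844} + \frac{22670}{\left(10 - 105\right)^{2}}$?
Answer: $\frac{162486171}{62893420} \approx 2.5835$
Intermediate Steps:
$\frac{d 89 - 3}{-34844} + \frac{22670}{\left(10 - 105\right)^{2}} = \frac{\left(-28\right) 89 - 3}{-34844} + \frac{22670}{\left(10 - 105\right)^{2}} = \left(-2492 - 3\right) \left(- \frac{1}{34844}\right) + \frac{22670}{\left(-95\right)^{2}} = \left(-2495\right) \left(- \frac{1}{34844}\right) + \frac{22670}{9025} = \frac{2495}{34844} + 22670 \cdot \frac{1}{9025} = \frac{2495}{34844} + \frac{4534}{1805} = \frac{162486171}{62893420}$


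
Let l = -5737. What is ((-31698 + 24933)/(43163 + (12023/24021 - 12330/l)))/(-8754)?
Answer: 310758115635/17357992762190176 ≈ 1.7903e-5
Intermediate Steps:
((-31698 + 24933)/(43163 + (12023/24021 - 12330/l)))/(-8754) = ((-31698 + 24933)/(43163 + (12023/24021 - 12330/(-5737))))/(-8754) = -6765/(43163 + (12023*(1/24021) - 12330*(-1/5737)))*(-1/8754) = -6765/(43163 + (12023/24021 + 12330/5737))*(-1/8754) = -6765/(43163 + 365154881/137808477)*(-1/8754) = -6765/5948592447632/137808477*(-1/8754) = -6765*137808477/5948592447632*(-1/8754) = -932274346905/5948592447632*(-1/8754) = 310758115635/17357992762190176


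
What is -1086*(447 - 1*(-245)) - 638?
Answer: -752150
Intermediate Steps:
-1086*(447 - 1*(-245)) - 638 = -1086*(447 + 245) - 638 = -1086*692 - 638 = -751512 - 638 = -752150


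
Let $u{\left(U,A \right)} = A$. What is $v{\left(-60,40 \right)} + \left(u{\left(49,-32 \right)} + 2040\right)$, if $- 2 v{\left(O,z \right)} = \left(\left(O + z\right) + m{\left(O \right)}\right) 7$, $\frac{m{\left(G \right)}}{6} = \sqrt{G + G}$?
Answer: $2078 - 42 i \sqrt{30} \approx 2078.0 - 230.04 i$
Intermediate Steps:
$m{\left(G \right)} = 6 \sqrt{2} \sqrt{G}$ ($m{\left(G \right)} = 6 \sqrt{G + G} = 6 \sqrt{2 G} = 6 \sqrt{2} \sqrt{G}$)
$v{\left(O,z \right)} = - \frac{7 O}{2} - \frac{7 z}{2} - 21 \sqrt{2} \sqrt{O}$ ($v{\left(O,z \right)} = - \frac{\left(\left(O + z\right) + 6 \sqrt{2} \sqrt{O}\right) 7}{2} = - \frac{\left(O + z + 6 \sqrt{2} \sqrt{O}\right) 7}{2} = - \frac{7 O + 7 z + 42 \sqrt{2} \sqrt{O}}{2} = - \frac{7 O}{2} - \frac{7 z}{2} - 21 \sqrt{2} \sqrt{O}$)
$v{\left(-60,40 \right)} + \left(u{\left(49,-32 \right)} + 2040\right) = \left(\left(- \frac{7}{2}\right) \left(-60\right) - 140 - 21 \sqrt{2} \sqrt{-60}\right) + \left(-32 + 2040\right) = \left(210 - 140 - 21 \sqrt{2} \cdot 2 i \sqrt{15}\right) + 2008 = \left(210 - 140 - 42 i \sqrt{30}\right) + 2008 = \left(70 - 42 i \sqrt{30}\right) + 2008 = 2078 - 42 i \sqrt{30}$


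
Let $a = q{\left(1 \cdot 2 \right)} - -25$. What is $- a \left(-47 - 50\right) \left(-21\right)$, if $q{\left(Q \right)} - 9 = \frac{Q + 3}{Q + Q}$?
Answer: $- \frac{287217}{4} \approx -71804.0$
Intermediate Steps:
$q{\left(Q \right)} = 9 + \frac{3 + Q}{2 Q}$ ($q{\left(Q \right)} = 9 + \frac{Q + 3}{Q + Q} = 9 + \frac{3 + Q}{2 Q}$)
$a = \frac{141}{4}$ ($a = \frac{3 + 19 \cdot 1 \cdot 2}{2 \cdot 1 \cdot 2} - -25 = \frac{3 + 19 \cdot 2}{2 \cdot 2} + 25 = \frac{1}{2} \cdot \frac{1}{2} \left(3 + 38\right) + 25 = \frac{1}{2} \cdot \frac{1}{2} \cdot 41 + 25 = \frac{41}{4} + 25 = \frac{141}{4} \approx 35.25$)
$- a \left(-47 - 50\right) \left(-21\right) = \left(-1\right) \frac{141}{4} \left(-47 - 50\right) \left(-21\right) = - \frac{141 \left(-47 - 50\right)}{4} \left(-21\right) = \left(- \frac{141}{4}\right) \left(-97\right) \left(-21\right) = \frac{13677}{4} \left(-21\right) = - \frac{287217}{4}$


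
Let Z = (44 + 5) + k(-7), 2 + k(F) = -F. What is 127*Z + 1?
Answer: 6859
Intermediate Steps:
k(F) = -2 - F
Z = 54 (Z = (44 + 5) + (-2 - 1*(-7)) = 49 + (-2 + 7) = 49 + 5 = 54)
127*Z + 1 = 127*54 + 1 = 6858 + 1 = 6859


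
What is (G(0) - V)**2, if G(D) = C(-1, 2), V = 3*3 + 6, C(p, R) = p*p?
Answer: 196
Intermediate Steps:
C(p, R) = p**2
V = 15 (V = 9 + 6 = 15)
G(D) = 1 (G(D) = (-1)**2 = 1)
(G(0) - V)**2 = (1 - 1*15)**2 = (1 - 15)**2 = (-14)**2 = 196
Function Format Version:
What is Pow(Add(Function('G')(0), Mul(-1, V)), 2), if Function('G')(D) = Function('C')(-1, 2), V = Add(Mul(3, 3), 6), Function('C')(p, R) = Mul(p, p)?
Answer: 196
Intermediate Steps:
Function('C')(p, R) = Pow(p, 2)
V = 15 (V = Add(9, 6) = 15)
Function('G')(D) = 1 (Function('G')(D) = Pow(-1, 2) = 1)
Pow(Add(Function('G')(0), Mul(-1, V)), 2) = Pow(Add(1, Mul(-1, 15)), 2) = Pow(Add(1, -15), 2) = Pow(-14, 2) = 196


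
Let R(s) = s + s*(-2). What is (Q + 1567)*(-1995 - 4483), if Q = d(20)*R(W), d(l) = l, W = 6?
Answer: -9373666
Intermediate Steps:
R(s) = -s (R(s) = s - 2*s = -s)
Q = -120 (Q = 20*(-1*6) = 20*(-6) = -120)
(Q + 1567)*(-1995 - 4483) = (-120 + 1567)*(-1995 - 4483) = 1447*(-6478) = -9373666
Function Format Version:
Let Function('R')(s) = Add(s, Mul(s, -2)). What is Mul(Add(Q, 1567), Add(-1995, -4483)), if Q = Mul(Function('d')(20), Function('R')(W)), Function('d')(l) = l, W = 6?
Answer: -9373666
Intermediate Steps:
Function('R')(s) = Mul(-1, s) (Function('R')(s) = Add(s, Mul(-2, s)) = Mul(-1, s))
Q = -120 (Q = Mul(20, Mul(-1, 6)) = Mul(20, -6) = -120)
Mul(Add(Q, 1567), Add(-1995, -4483)) = Mul(Add(-120, 1567), Add(-1995, -4483)) = Mul(1447, -6478) = -9373666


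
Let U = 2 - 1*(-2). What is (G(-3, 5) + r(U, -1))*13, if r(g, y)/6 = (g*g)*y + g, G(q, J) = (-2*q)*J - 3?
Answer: -585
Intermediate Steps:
G(q, J) = -3 - 2*J*q (G(q, J) = -2*J*q - 3 = -3 - 2*J*q)
U = 4 (U = 2 + 2 = 4)
r(g, y) = 6*g + 6*y*g² (r(g, y) = 6*((g*g)*y + g) = 6*(g²*y + g) = 6*(y*g² + g) = 6*(g + y*g²) = 6*g + 6*y*g²)
(G(-3, 5) + r(U, -1))*13 = ((-3 - 2*5*(-3)) + 6*4*(1 + 4*(-1)))*13 = ((-3 + 30) + 6*4*(1 - 4))*13 = (27 + 6*4*(-3))*13 = (27 - 72)*13 = -45*13 = -585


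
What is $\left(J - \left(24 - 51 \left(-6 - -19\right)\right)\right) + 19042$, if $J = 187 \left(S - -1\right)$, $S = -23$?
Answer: $15567$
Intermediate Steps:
$J = -4114$ ($J = 187 \left(-23 - -1\right) = 187 \left(-23 + 1\right) = 187 \left(-22\right) = -4114$)
$\left(J - \left(24 - 51 \left(-6 - -19\right)\right)\right) + 19042 = \left(-4114 - \left(24 - 51 \left(-6 - -19\right)\right)\right) + 19042 = \left(-4114 - \left(24 - 51 \left(-6 + 19\right)\right)\right) + 19042 = \left(-4114 + \left(51 \cdot 13 - 24\right)\right) + 19042 = \left(-4114 + \left(663 - 24\right)\right) + 19042 = \left(-4114 + 639\right) + 19042 = -3475 + 19042 = 15567$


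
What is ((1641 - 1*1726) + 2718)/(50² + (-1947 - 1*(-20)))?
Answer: 2633/573 ≈ 4.5951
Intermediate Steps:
((1641 - 1*1726) + 2718)/(50² + (-1947 - 1*(-20))) = ((1641 - 1726) + 2718)/(2500 + (-1947 + 20)) = (-85 + 2718)/(2500 - 1927) = 2633/573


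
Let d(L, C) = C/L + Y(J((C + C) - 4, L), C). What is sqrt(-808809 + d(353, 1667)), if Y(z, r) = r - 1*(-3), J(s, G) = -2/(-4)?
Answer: 120*I*sqrt(6984458)/353 ≈ 898.41*I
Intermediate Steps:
J(s, G) = 1/2 (J(s, G) = -2*(-1/4) = 1/2)
Y(z, r) = 3 + r (Y(z, r) = r + 3 = 3 + r)
d(L, C) = 3 + C + C/L (d(L, C) = C/L + (3 + C) = 3 + C + C/L)
sqrt(-808809 + d(353, 1667)) = sqrt(-808809 + (3 + 1667 + 1667/353)) = sqrt(-808809 + 591177/353) = sqrt(-284918400/353) = 120*I*sqrt(6984458)/353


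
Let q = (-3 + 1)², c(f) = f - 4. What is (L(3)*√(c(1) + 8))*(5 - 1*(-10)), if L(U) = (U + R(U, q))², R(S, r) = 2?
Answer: 375*√5 ≈ 838.53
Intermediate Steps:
c(f) = -4 + f
q = 4 (q = (-2)² = 4)
L(U) = (2 + U)² (L(U) = (U + 2)² = (2 + U)²)
(L(3)*√(c(1) + 8))*(5 - 1*(-10)) = ((2 + 3)²*√((-4 + 1) + 8))*(5 - 1*(-10)) = (5²*√(-3 + 8))*(5 + 10) = (25*√5)*15 = 375*√5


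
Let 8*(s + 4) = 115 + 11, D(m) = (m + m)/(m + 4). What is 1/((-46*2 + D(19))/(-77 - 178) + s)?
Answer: 23460/283967 ≈ 0.082615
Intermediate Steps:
D(m) = 2*m/(4 + m) (D(m) = (2*m)/(4 + m) = 2*m/(4 + m))
s = 47/4 (s = -4 + (115 + 11)/8 = -4 + (1/8)*126 = -4 + 63/4 = 47/4 ≈ 11.750)
1/((-46*2 + D(19))/(-77 - 178) + s) = 1/((-46*2 + 2*19/(4 + 19))/(-77 - 178) + 47/4) = 1/((-92 + 2*19/23)/(-255) + 47/4) = 1/((-92 + 2*19*(1/23))*(-1/255) + 47/4) = 1/((-92 + 38/23)*(-1/255) + 47/4) = 1/(-2078/23*(-1/255) + 47/4) = 1/(2078/5865 + 47/4) = 1/(283967/23460) = 23460/283967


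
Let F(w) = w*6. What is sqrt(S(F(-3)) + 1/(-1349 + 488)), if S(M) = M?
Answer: I*sqrt(13344639)/861 ≈ 4.2428*I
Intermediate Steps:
F(w) = 6*w
sqrt(S(F(-3)) + 1/(-1349 + 488)) = sqrt(6*(-3) + 1/(-1349 + 488)) = sqrt(-18 + 1/(-861)) = sqrt(-18 - 1/861) = sqrt(-15499/861) = I*sqrt(13344639)/861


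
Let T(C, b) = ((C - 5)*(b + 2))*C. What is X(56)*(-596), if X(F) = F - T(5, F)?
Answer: -33376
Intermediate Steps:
T(C, b) = C*(-5 + C)*(2 + b) (T(C, b) = ((-5 + C)*(2 + b))*C = C*(-5 + C)*(2 + b))
X(F) = F (X(F) = F - 5*(-10 - 5*F + 2*5 + 5*F) = F - 5*(-10 - 5*F + 10 + 5*F) = F - 5*0 = F - 1*0 = F + 0 = F)
X(56)*(-596) = 56*(-596) = -33376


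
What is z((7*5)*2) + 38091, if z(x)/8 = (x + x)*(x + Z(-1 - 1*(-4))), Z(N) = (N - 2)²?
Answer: 117611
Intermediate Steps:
Z(N) = (-2 + N)²
z(x) = 16*x*(1 + x) (z(x) = 8*((x + x)*(x + (-2 + (-1 - 1*(-4)))²)) = 8*((2*x)*(x + (-2 + (-1 + 4))²)) = 8*((2*x)*(x + (-2 + 3)²)) = 8*((2*x)*(x + 1²)) = 8*((2*x)*(x + 1)) = 8*((2*x)*(1 + x)) = 8*(2*x*(1 + x)) = 16*x*(1 + x))
z((7*5)*2) + 38091 = 16*((7*5)*2)*(1 + (7*5)*2) + 38091 = 16*(35*2)*(1 + 35*2) + 38091 = 16*70*(1 + 70) + 38091 = 16*70*71 + 38091 = 79520 + 38091 = 117611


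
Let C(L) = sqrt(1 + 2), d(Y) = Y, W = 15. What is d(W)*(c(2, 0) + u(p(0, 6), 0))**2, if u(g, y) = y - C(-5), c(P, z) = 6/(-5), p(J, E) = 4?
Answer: 333/5 + 36*sqrt(3) ≈ 128.95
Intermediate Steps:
C(L) = sqrt(3)
c(P, z) = -6/5 (c(P, z) = 6*(-1/5) = -6/5)
u(g, y) = y - sqrt(3)
d(W)*(c(2, 0) + u(p(0, 6), 0))**2 = 15*(-6/5 + (0 - sqrt(3)))**2 = 15*(-6/5 - sqrt(3))**2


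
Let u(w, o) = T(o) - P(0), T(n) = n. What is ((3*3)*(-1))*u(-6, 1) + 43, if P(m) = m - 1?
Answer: 25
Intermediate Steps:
P(m) = -1 + m
u(w, o) = 1 + o (u(w, o) = o - (-1 + 0) = o - 1*(-1) = o + 1 = 1 + o)
((3*3)*(-1))*u(-6, 1) + 43 = ((3*3)*(-1))*(1 + 1) + 43 = (9*(-1))*2 + 43 = -9*2 + 43 = -18 + 43 = 25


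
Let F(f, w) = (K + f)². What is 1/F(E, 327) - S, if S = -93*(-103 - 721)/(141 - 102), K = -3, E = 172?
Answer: -56120167/28561 ≈ -1964.9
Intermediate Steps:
F(f, w) = (-3 + f)²
S = 25544/13 (S = -(-76632)/39 = -93*(-824/39) = 25544/13 ≈ 1964.9)
1/F(E, 327) - S = 1/((-3 + 172)²) - 1*25544/13 = 1/(169²) - 25544/13 = 1/28561 - 25544/13 = -56120167/28561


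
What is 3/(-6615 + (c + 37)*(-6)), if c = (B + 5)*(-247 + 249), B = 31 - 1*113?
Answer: -1/1971 ≈ -0.00050736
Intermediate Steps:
B = -82 (B = 31 - 113 = -82)
c = -154 (c = (-82 + 5)*(-247 + 249) = -77*2 = -154)
3/(-6615 + (c + 37)*(-6)) = 3/(-6615 + (-154 + 37)*(-6)) = 3/(-6615 - 117*(-6)) = 3/(-6615 + 702) = 3/(-5913) = -1/5913*3 = -1/1971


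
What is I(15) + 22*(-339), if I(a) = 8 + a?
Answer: -7435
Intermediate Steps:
I(15) + 22*(-339) = (8 + 15) + 22*(-339) = 23 - 7458 = -7435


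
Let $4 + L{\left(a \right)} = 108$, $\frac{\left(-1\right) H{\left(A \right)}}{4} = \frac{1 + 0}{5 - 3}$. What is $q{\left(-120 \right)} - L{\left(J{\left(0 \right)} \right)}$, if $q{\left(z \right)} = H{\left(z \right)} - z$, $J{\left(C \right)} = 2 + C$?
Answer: $14$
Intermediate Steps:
$H{\left(A \right)} = -2$ ($H{\left(A \right)} = - 4 \frac{1 + 0}{5 - 3} = - 4 \cdot 1 \cdot \frac{1}{2} = \left(-4\right) \frac{1}{2} = -2$)
$L{\left(a \right)} = 104$ ($L{\left(a \right)} = -4 + 108 = 104$)
$q{\left(z \right)} = -2 - z$
$q{\left(-120 \right)} - L{\left(J{\left(0 \right)} \right)} = \left(-2 - -120\right) - 104 = \left(-2 + 120\right) - 104 = 118 - 104 = 14$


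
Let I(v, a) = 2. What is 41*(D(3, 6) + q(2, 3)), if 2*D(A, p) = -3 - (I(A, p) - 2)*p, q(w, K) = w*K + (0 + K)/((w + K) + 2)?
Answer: 2829/14 ≈ 202.07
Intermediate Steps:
q(w, K) = K*w + K/(2 + K + w) (q(w, K) = K*w + K/((K + w) + 2) = K*w + K/(2 + K + w))
D(A, p) = -3/2 (D(A, p) = (-3 - (2 - 2)*p)/2 = (-3 - 0*p)/2 = (-3 - 1*0)/2 = (-3 + 0)/2 = (½)*(-3) = -3/2)
41*(D(3, 6) + q(2, 3)) = 41*(-3/2 + 3*(1 + 2² + 2*2 + 3*2)/(2 + 3 + 2)) = 41*(-3/2 + 3*(1 + 4 + 4 + 6)/7) = 41*(-3/2 + 3*(⅐)*15) = 41*(-3/2 + 45/7) = 41*(69/14) = 2829/14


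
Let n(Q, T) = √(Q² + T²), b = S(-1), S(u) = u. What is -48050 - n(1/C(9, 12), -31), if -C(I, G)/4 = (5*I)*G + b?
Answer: -48050 - √4467050897/2156 ≈ -48081.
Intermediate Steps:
b = -1
C(I, G) = 4 - 20*G*I (C(I, G) = -4*((5*I)*G - 1) = -4*(5*G*I - 1) = -4*(-1 + 5*G*I) = 4 - 20*G*I)
-48050 - n(1/C(9, 12), -31) = -48050 - √((1/(4 - 20*12*9))² + (-31)²) = -48050 - √((1/(4 - 2160))² + 961) = -48050 - √((1/(-2156))² + 961) = -48050 - √((-1/2156)² + 961) = -48050 - √(1/4648336 + 961) = -48050 - √(4467050897/4648336) = -48050 - √4467050897/2156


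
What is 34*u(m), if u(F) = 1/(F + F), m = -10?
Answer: -17/10 ≈ -1.7000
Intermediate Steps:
u(F) = 1/(2*F)
34*u(m) = 34*((½)/(-10)) = 34*((½)*(-⅒)) = 34*(-1/20) = -17/10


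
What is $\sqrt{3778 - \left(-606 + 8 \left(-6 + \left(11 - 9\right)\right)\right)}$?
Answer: $8 \sqrt{69} \approx 66.453$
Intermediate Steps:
$\sqrt{3778 - \left(-606 + 8 \left(-6 + \left(11 - 9\right)\right)\right)} = \sqrt{3778 + \left(- 8 \left(-6 + \left(11 - 9\right)\right) + 606\right)} = \sqrt{3778 + \left(- 8 \left(-6 + 2\right) + 606\right)} = \sqrt{3778 + \left(\left(-8\right) \left(-4\right) + 606\right)} = \sqrt{3778 + \left(32 + 606\right)} = \sqrt{3778 + 638} = \sqrt{4416} = 8 \sqrt{69}$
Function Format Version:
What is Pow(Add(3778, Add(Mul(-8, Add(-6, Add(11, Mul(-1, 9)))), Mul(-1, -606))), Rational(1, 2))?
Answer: Mul(8, Pow(69, Rational(1, 2))) ≈ 66.453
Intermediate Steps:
Pow(Add(3778, Add(Mul(-8, Add(-6, Add(11, Mul(-1, 9)))), Mul(-1, -606))), Rational(1, 2)) = Pow(Add(3778, Add(Mul(-8, Add(-6, Add(11, -9))), 606)), Rational(1, 2)) = Pow(Add(3778, Add(Mul(-8, Add(-6, 2)), 606)), Rational(1, 2)) = Pow(Add(3778, Add(Mul(-8, -4), 606)), Rational(1, 2)) = Pow(Add(3778, Add(32, 606)), Rational(1, 2)) = Pow(Add(3778, 638), Rational(1, 2)) = Pow(4416, Rational(1, 2)) = Mul(8, Pow(69, Rational(1, 2)))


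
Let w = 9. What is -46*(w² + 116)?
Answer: -9062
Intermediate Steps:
-46*(w² + 116) = -46*(9² + 116) = -46*(81 + 116) = -46*197 = -9062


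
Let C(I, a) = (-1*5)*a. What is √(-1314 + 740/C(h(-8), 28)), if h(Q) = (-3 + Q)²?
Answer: I*√64645/7 ≈ 36.322*I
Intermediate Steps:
C(I, a) = -5*a
√(-1314 + 740/C(h(-8), 28)) = √(-1314 + 740/((-5*28))) = √(-1314 + 740/(-140)) = √(-1314 + 740*(-1/140)) = √(-1314 - 37/7) = √(-9235/7) = I*√64645/7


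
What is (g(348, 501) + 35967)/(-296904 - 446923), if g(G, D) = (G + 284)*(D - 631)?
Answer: 6599/106261 ≈ 0.062102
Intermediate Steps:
g(G, D) = (-631 + D)*(284 + G) (g(G, D) = (284 + G)*(-631 + D) = (-631 + D)*(284 + G))
(g(348, 501) + 35967)/(-296904 - 446923) = ((-179204 - 631*348 + 284*501 + 501*348) + 35967)/(-296904 - 446923) = ((-179204 - 219588 + 142284 + 174348) + 35967)/(-743827) = (-82160 + 35967)*(-1/743827) = -46193*(-1/743827) = 6599/106261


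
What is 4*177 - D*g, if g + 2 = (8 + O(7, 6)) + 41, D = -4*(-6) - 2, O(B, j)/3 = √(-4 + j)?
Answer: -326 - 66*√2 ≈ -419.34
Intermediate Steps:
O(B, j) = 3*√(-4 + j)
D = 22 (D = 24 - 2 = 22)
g = 47 + 3*√2 (g = -2 + ((8 + 3*√(-4 + 6)) + 41) = -2 + ((8 + 3*√2) + 41) = -2 + (49 + 3*√2) = 47 + 3*√2 ≈ 51.243)
4*177 - D*g = 4*177 - 22*(47 + 3*√2) = 708 - (1034 + 66*√2) = 708 + (-1034 - 66*√2) = -326 - 66*√2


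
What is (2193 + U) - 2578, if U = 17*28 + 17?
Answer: 108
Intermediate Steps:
U = 493 (U = 476 + 17 = 493)
(2193 + U) - 2578 = (2193 + 493) - 2578 = 2686 - 2578 = 108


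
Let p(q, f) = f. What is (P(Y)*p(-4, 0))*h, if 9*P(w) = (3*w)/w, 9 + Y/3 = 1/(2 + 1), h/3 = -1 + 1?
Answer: 0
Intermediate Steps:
h = 0 (h = 3*(-1 + 1) = 3*0 = 0)
Y = -26 (Y = -27 + 3/(2 + 1) = -27 + 3/3 = -27 + 3*(⅓) = -27 + 1 = -26)
P(w) = ⅓ (P(w) = ((3*w)/w)/9 = (⅑)*3 = ⅓)
(P(Y)*p(-4, 0))*h = ((⅓)*0)*0 = 0*0 = 0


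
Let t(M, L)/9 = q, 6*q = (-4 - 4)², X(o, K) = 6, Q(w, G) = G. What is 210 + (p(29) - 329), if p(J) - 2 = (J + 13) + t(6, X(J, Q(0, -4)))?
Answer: 21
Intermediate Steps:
q = 32/3 (q = (-4 - 4)²/6 = (⅙)*(-8)² = (⅙)*64 = 32/3 ≈ 10.667)
t(M, L) = 96 (t(M, L) = 9*(32/3) = 96)
p(J) = 111 + J (p(J) = 2 + ((J + 13) + 96) = 2 + ((13 + J) + 96) = 2 + (109 + J) = 111 + J)
210 + (p(29) - 329) = 210 + ((111 + 29) - 329) = 210 + (140 - 329) = 210 - 189 = 21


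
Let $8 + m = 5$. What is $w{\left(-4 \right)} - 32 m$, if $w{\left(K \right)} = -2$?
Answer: $94$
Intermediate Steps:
$m = -3$ ($m = -8 + 5 = -3$)
$w{\left(-4 \right)} - 32 m = -2 - -96 = -2 + 96 = 94$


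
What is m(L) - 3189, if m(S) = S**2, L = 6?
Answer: -3153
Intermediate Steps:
m(L) - 3189 = 6**2 - 3189 = 36 - 3189 = -3153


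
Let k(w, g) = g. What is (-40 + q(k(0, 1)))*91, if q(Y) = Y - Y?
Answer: -3640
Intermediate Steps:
q(Y) = 0
(-40 + q(k(0, 1)))*91 = (-40 + 0)*91 = -40*91 = -3640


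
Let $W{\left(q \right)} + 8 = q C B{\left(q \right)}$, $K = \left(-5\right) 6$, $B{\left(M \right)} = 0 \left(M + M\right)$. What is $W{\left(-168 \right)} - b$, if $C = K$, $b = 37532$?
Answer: $-37540$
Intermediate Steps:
$B{\left(M \right)} = 0$ ($B{\left(M \right)} = 0 \cdot 2 M = 0$)
$K = -30$
$C = -30$
$W{\left(q \right)} = -8$ ($W{\left(q \right)} = -8 + q \left(-30\right) 0 = -8 + - 30 q 0 = -8 + 0 = -8$)
$W{\left(-168 \right)} - b = -8 - 37532 = -37540$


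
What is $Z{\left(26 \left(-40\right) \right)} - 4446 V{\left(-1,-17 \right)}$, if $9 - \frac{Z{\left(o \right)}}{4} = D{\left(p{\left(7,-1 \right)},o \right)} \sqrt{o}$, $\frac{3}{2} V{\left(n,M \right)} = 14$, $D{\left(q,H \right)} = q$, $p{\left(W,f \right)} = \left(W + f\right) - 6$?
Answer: $-41460$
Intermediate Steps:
$p{\left(W,f \right)} = -6 + W + f$
$V{\left(n,M \right)} = \frac{28}{3}$ ($V{\left(n,M \right)} = \frac{2}{3} \cdot 14 = \frac{28}{3}$)
$Z{\left(o \right)} = 36$ ($Z{\left(o \right)} = 36 - 4 \left(-6 + 7 - 1\right) \sqrt{o} = 36 - 4 \cdot 0 \sqrt{o} = 36 - 0 = 36 + 0 = 36$)
$Z{\left(26 \left(-40\right) \right)} - 4446 V{\left(-1,-17 \right)} = 36 - 41496 = -41460$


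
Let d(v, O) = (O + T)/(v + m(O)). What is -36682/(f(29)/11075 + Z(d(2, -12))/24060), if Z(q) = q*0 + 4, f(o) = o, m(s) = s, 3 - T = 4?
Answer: -244361269725/18551 ≈ -1.3172e+7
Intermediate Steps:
T = -1 (T = 3 - 1*4 = 3 - 4 = -1)
d(v, O) = (-1 + O)/(O + v) (d(v, O) = (O - 1)/(v + O) = (-1 + O)/(O + v))
Z(q) = 4 (Z(q) = 0 + 4 = 4)
-36682/(f(29)/11075 + Z(d(2, -12))/24060) = -36682/(29/11075 + 4/24060) = -36682/(29*(1/11075) + 4*(1/24060)) = -36682/(29/11075 + 1/6015) = -36682/37102/13323225 = -36682*13323225/37102 = -244361269725/18551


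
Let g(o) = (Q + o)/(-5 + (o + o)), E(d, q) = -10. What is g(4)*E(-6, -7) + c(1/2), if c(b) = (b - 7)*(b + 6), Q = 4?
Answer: -827/12 ≈ -68.917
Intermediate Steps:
g(o) = (4 + o)/(-5 + 2*o) (g(o) = (4 + o)/(-5 + (o + o)) = (4 + o)/(-5 + 2*o))
c(b) = (-7 + b)*(6 + b)
g(4)*E(-6, -7) + c(1/2) = ((4 + 4)/(-5 + 2*4))*(-10) + (-42 + (1/2)**2 - 1/2) = (8/(-5 + 8))*(-10) + (-42 + (1/2)**2 - 1*1/2) = (8/3)*(-10) + (-42 + 1/4 - 1/2) = ((1/3)*8)*(-10) - 169/4 = (8/3)*(-10) - 169/4 = -80/3 - 169/4 = -827/12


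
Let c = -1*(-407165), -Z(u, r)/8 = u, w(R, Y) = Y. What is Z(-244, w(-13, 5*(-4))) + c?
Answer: 409117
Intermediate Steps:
Z(u, r) = -8*u
c = 407165
Z(-244, w(-13, 5*(-4))) + c = -8*(-244) + 407165 = 1952 + 407165 = 409117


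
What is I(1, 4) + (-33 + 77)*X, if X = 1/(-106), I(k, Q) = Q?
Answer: 190/53 ≈ 3.5849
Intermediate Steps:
X = -1/106 ≈ -0.0094340
I(1, 4) + (-33 + 77)*X = 4 + (-33 + 77)*(-1/106) = 4 + 44*(-1/106) = 4 - 22/53 = 190/53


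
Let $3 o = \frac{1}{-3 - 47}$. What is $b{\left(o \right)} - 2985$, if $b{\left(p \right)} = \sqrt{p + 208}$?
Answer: $-2985 + \frac{\sqrt{187194}}{30} \approx -2970.6$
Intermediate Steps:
$o = - \frac{1}{150}$ ($o = \frac{1}{3 \left(-3 - 47\right)} = \frac{1}{3 \left(-50\right)} = \frac{1}{3} \left(- \frac{1}{50}\right) = - \frac{1}{150} \approx -0.0066667$)
$b{\left(p \right)} = \sqrt{208 + p}$
$b{\left(o \right)} - 2985 = \sqrt{208 - \frac{1}{150}} - 2985 = \sqrt{\frac{31199}{150}} - 2985 = \frac{\sqrt{187194}}{30} - 2985 = -2985 + \frac{\sqrt{187194}}{30}$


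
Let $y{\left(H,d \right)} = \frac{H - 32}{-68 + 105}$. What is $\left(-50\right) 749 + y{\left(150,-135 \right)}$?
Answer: $- \frac{1385532}{37} \approx -37447.0$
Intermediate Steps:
$y{\left(H,d \right)} = - \frac{32}{37} + \frac{H}{37}$ ($y{\left(H,d \right)} = \frac{-32 + H}{37} = \left(-32 + H\right) \frac{1}{37} = - \frac{32}{37} + \frac{H}{37}$)
$\left(-50\right) 749 + y{\left(150,-135 \right)} = \left(-50\right) 749 + \left(- \frac{32}{37} + \frac{1}{37} \cdot 150\right) = -37450 + \left(- \frac{32}{37} + \frac{150}{37}\right) = -37450 + \frac{118}{37} = - \frac{1385532}{37}$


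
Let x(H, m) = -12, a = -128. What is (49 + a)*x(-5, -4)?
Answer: 948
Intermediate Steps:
(49 + a)*x(-5, -4) = (49 - 128)*(-12) = -79*(-12) = 948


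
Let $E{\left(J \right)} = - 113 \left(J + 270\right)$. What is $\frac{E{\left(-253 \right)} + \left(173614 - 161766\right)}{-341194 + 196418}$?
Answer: $- \frac{9927}{144776} \approx -0.068568$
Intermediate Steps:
$E{\left(J \right)} = -30510 - 113 J$ ($E{\left(J \right)} = - 113 \left(270 + J\right) = -30510 - 113 J$)
$\frac{E{\left(-253 \right)} + \left(173614 - 161766\right)}{-341194 + 196418} = \frac{\left(-30510 - -28589\right) + \left(173614 - 161766\right)}{-341194 + 196418} = \frac{\left(-30510 + 28589\right) + 11848}{-144776} = \left(-1921 + 11848\right) \left(- \frac{1}{144776}\right) = 9927 \left(- \frac{1}{144776}\right) = - \frac{9927}{144776}$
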